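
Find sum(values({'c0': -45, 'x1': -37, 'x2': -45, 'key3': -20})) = (-45) + (-37) + (-45) + (-20)
= -147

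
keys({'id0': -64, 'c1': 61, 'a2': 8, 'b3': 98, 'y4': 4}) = ['id0', 'c1', 'a2', 'b3', 'y4']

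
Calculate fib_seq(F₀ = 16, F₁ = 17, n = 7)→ [16, 17, 33, 50, 83, 133, 216]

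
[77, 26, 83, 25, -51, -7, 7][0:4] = [77, 26, 83, 25]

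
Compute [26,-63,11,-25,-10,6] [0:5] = [26, -63, 11, -25, -10]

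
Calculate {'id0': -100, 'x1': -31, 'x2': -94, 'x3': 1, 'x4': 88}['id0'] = -100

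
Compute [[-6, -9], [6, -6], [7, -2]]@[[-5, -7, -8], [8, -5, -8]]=C[0][0] = (-6)*(-5) + (-9)*(8) = -42
C[0][1] = (-6)*(-7) + (-9)*(-5) = 87
C[0][2] = (-6)*(-8) + (-9)*(-8) = 120
C[1][0] = (6)*(-5) + (-6)*(8) = -78
C[1][1] = (6)*(-7) + (-6)*(-5) = -12
C[1][2] = (6)*(-8) + (-6)*(-8) = 0
... (3 more cells)
= [[-42, 87, 120], [-78, -12, 0], [-51, -39, -40]]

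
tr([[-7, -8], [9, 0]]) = diagonal: (-7) + 0
= -7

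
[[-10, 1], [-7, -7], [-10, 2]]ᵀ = [[-10, -7, -10], [1, -7, 2]]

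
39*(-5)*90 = -17550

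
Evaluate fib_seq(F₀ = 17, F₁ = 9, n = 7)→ [17, 9, 26, 35, 61, 96, 157]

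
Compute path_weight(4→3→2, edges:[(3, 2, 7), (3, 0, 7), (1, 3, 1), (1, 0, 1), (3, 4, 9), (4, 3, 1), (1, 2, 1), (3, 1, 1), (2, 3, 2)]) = w(4→3)=1 + w(3→2)=7
= 8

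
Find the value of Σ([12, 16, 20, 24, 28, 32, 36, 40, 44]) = 12 + 16 + 20 + 24 + 28 + 32 + 36 + 40 + 44
= 252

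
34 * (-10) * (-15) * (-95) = -484500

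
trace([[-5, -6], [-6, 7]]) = diagonal: (-5) + 7
= 2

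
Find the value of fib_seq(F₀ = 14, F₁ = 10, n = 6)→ F_2 = F_1 + F_0 = 24
F_3 = F_2 + F_1 = 34
F_4 = F_3 + F_2 = 58
...
= [14, 10, 24, 34, 58, 92]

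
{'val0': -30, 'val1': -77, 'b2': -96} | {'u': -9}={'val0': -30, 'val1': -77, 'b2': -96, 'u': -9}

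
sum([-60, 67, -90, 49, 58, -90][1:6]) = slice → [67, -90, 49, 58, -90]
67 + (-90) + 49 + 58 + (-90)
= -6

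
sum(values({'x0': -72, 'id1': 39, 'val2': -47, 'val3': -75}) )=(-72) + 39 + (-47) + (-75)
= -155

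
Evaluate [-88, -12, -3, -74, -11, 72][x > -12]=keep x where x > -12: -88✗, -12✗, -3✓, -74✗, -11✓, 72✓
= [-3, -11, 72]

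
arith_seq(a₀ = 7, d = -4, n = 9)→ a_0 = 7 + 0*-4 = 7
a_1 = 7 + 1*-4 = 3
a_2 = 7 + 2*-4 = -1
...
= [7, 3, -1, -5, -9, -13, -17, -21, -25]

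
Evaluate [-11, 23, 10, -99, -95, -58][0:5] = [-11, 23, 10, -99, -95]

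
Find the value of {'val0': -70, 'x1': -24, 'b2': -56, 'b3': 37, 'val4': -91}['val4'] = -91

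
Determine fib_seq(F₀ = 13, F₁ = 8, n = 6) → F_2 = F_1 + F_0 = 21
F_3 = F_2 + F_1 = 29
F_4 = F_3 + F_2 = 50
...
= [13, 8, 21, 29, 50, 79]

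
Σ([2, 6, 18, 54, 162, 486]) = 728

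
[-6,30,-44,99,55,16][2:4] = [-44, 99]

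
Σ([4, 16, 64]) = 84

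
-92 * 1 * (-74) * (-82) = -558256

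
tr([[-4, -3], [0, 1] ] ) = -3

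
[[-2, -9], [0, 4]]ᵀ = [[-2, 0], [-9, 4]]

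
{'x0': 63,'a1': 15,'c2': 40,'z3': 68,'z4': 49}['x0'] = 63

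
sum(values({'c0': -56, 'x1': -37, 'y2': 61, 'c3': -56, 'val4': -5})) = -93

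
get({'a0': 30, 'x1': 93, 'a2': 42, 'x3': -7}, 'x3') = -7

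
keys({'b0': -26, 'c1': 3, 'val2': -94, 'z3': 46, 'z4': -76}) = ['b0', 'c1', 'val2', 'z3', 'z4']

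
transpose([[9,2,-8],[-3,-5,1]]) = [[9, -3], [2, -5], [-8, 1]]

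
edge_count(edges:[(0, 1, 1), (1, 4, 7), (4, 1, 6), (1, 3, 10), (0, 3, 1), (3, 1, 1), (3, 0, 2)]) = 7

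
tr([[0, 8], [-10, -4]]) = diagonal: 0 + (-4)
= -4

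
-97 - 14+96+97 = 82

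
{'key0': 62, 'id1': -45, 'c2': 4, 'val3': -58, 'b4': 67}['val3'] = -58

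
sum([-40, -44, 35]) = -49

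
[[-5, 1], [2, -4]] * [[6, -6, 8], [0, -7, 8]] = C[0][0] = (-5)*(6) + (1)*(0) = -30
C[0][1] = (-5)*(-6) + (1)*(-7) = 23
C[0][2] = (-5)*(8) + (1)*(8) = -32
C[1][0] = (2)*(6) + (-4)*(0) = 12
C[1][1] = (2)*(-6) + (-4)*(-7) = 16
C[1][2] = (2)*(8) + (-4)*(8) = -16
= [[-30, 23, -32], [12, 16, -16]]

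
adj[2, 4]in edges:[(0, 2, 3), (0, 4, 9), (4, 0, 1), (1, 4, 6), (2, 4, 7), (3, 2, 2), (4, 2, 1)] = 7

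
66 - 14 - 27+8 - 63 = -30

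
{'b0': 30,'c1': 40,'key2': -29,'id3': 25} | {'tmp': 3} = {'b0': 30, 'c1': 40, 'key2': -29, 'id3': 25, 'tmp': 3}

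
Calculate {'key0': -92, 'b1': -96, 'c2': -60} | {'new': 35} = {'key0': -92, 'b1': -96, 'c2': -60, 'new': 35}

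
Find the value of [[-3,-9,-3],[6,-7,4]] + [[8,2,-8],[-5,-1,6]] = [[5, -7, -11], [1, -8, 10]]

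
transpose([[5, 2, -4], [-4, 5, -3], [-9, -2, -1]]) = [[5, -4, -9], [2, 5, -2], [-4, -3, -1]]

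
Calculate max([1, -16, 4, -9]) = 4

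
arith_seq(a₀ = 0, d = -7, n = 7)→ [0, -7, -14, -21, -28, -35, -42]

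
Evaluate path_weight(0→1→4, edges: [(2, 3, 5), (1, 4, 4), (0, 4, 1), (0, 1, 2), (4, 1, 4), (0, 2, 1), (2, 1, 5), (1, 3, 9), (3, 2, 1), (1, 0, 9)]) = w(0→1)=2 + w(1→4)=4
= 6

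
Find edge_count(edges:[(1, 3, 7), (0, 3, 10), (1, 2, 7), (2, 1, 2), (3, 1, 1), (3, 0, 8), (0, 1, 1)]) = 7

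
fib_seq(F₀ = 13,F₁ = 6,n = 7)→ F_2 = F_1 + F_0 = 19
F_3 = F_2 + F_1 = 25
F_4 = F_3 + F_2 = 44
...
= [13, 6, 19, 25, 44, 69, 113]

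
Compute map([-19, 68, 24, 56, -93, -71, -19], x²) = (-19)²=361, (68)²=4624, (24)²=576, (56)²=3136, (-93)²=8649, (-71)²=5041, (-19)²=361
= [361, 4624, 576, 3136, 8649, 5041, 361]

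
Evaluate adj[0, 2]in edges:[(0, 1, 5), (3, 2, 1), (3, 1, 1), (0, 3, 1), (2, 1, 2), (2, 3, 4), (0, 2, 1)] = 1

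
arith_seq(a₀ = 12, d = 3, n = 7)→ a_0 = 12 + 0*3 = 12
a_1 = 12 + 1*3 = 15
a_2 = 12 + 2*3 = 18
...
= [12, 15, 18, 21, 24, 27, 30]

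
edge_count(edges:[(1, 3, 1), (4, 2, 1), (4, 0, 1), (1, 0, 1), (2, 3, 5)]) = 5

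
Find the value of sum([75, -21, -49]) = 75 + (-21) + (-49)
= 5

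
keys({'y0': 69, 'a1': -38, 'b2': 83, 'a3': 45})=['y0', 'a1', 'b2', 'a3']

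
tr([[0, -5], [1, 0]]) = diagonal: 0 + 0
= 0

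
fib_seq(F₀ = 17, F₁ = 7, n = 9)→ F_2 = F_1 + F_0 = 24
F_3 = F_2 + F_1 = 31
F_4 = F_3 + F_2 = 55
...
= [17, 7, 24, 31, 55, 86, 141, 227, 368]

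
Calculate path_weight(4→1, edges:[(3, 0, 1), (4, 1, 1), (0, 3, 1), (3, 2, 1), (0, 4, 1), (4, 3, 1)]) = w(4→1)=1
= 1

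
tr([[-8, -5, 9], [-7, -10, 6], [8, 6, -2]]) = -20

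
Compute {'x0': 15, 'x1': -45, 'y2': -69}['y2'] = -69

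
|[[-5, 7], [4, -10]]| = 22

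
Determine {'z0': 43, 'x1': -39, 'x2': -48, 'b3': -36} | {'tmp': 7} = {'z0': 43, 'x1': -39, 'x2': -48, 'b3': -36, 'tmp': 7}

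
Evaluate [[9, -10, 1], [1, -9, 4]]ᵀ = [[9, 1], [-10, -9], [1, 4]]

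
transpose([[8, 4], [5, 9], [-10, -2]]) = [[8, 5, -10], [4, 9, -2]]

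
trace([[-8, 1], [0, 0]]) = -8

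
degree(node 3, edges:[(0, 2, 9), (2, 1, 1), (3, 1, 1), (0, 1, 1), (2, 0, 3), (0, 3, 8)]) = 2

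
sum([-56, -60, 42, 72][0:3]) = slice → [-56, -60, 42]
(-56) + (-60) + 42
= -74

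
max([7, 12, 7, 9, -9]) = 12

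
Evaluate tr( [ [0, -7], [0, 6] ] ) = 6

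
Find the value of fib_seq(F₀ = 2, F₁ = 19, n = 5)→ F_2 = F_1 + F_0 = 21
F_3 = F_2 + F_1 = 40
F_4 = F_3 + F_2 = 61
= [2, 19, 21, 40, 61]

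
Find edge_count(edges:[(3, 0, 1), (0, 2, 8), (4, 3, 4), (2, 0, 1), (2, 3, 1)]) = 5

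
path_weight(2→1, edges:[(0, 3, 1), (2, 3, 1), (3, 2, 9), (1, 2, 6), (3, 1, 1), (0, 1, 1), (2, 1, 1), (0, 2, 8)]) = w(2→1)=1
= 1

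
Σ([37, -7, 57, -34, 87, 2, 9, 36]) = 187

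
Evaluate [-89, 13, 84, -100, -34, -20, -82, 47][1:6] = [13, 84, -100, -34, -20]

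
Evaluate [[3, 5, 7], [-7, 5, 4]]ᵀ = [[3, -7], [5, 5], [7, 4]]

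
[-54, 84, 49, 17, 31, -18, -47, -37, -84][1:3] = [84, 49]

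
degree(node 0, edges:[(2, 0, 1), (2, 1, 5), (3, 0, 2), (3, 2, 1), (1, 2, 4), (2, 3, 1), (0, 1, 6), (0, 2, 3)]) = incident: (2,0), (3,0), (0,1), (0,2)
= 4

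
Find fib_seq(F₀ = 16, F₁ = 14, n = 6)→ F_2 = F_1 + F_0 = 30
F_3 = F_2 + F_1 = 44
F_4 = F_3 + F_2 = 74
...
= [16, 14, 30, 44, 74, 118]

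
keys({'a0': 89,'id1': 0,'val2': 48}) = ['a0', 'id1', 'val2']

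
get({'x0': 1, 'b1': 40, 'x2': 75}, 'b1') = 40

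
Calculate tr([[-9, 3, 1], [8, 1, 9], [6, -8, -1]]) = -9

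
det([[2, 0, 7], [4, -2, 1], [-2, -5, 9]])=(1)*(2)*det([[-2, 1], [-5, 9]]) + (-1)*(0)*det([[4, 1], [-2, 9]]) + (1)*(7)*det([[4, -2], [-2, -5]])
= -26 + 0 + -168
= -194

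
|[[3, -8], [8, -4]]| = 52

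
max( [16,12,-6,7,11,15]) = 16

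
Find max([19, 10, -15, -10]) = 19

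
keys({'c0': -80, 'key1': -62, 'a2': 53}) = ['c0', 'key1', 'a2']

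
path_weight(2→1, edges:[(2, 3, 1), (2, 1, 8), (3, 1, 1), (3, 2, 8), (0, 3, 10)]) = w(2→1)=8
= 8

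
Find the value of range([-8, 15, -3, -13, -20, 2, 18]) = 38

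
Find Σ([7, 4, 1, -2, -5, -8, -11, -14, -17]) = 7 + 4 + 1 + (-2) + (-5) + (-8) + (-11) + (-14) + (-17)
= -45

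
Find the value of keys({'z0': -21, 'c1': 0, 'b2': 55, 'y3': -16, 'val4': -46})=['z0', 'c1', 'b2', 'y3', 'val4']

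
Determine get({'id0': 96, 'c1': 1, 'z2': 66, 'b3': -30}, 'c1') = 1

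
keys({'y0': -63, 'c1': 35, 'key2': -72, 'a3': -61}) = ['y0', 'c1', 'key2', 'a3']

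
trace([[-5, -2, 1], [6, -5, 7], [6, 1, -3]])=diagonal: (-5) + (-5) + (-3)
= -13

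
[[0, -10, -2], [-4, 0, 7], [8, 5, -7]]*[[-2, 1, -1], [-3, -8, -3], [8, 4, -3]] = C[0][0] = (0)*(-2) + (-10)*(-3) + (-2)*(8) = 14
C[0][1] = (0)*(1) + (-10)*(-8) + (-2)*(4) = 72
C[0][2] = (0)*(-1) + (-10)*(-3) + (-2)*(-3) = 36
C[1][0] = (-4)*(-2) + (0)*(-3) + (7)*(8) = 64
C[1][1] = (-4)*(1) + (0)*(-8) + (7)*(4) = 24
C[1][2] = (-4)*(-1) + (0)*(-3) + (7)*(-3) = -17
... (3 more cells)
= [[14, 72, 36], [64, 24, -17], [-87, -60, -2]]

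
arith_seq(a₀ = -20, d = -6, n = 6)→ a_0 = -20 + 0*-6 = -20
a_1 = -20 + 1*-6 = -26
a_2 = -20 + 2*-6 = -32
...
= [-20, -26, -32, -38, -44, -50]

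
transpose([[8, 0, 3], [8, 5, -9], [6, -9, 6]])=[[8, 8, 6], [0, 5, -9], [3, -9, 6]]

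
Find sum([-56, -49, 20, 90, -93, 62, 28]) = 2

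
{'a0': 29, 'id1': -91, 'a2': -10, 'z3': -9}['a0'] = 29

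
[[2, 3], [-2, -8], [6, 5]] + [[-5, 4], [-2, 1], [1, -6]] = [[-3, 7], [-4, -7], [7, -1]]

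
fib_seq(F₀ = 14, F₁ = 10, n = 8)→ F_2 = F_1 + F_0 = 24
F_3 = F_2 + F_1 = 34
F_4 = F_3 + F_2 = 58
...
= [14, 10, 24, 34, 58, 92, 150, 242]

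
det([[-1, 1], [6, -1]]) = (-1)*(-1) - (1)*(6)
= -5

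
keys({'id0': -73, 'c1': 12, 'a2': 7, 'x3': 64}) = ['id0', 'c1', 'a2', 'x3']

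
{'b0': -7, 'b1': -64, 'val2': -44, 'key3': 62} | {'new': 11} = {'b0': -7, 'b1': -64, 'val2': -44, 'key3': 62, 'new': 11}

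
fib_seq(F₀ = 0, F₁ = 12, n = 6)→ [0, 12, 12, 24, 36, 60]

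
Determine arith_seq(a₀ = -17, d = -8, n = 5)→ [-17, -25, -33, -41, -49]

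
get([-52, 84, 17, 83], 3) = 83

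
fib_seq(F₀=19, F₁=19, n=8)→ F_2 = F_1 + F_0 = 38
F_3 = F_2 + F_1 = 57
F_4 = F_3 + F_2 = 95
...
= [19, 19, 38, 57, 95, 152, 247, 399]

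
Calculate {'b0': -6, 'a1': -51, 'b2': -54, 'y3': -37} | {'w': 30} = {'b0': -6, 'a1': -51, 'b2': -54, 'y3': -37, 'w': 30}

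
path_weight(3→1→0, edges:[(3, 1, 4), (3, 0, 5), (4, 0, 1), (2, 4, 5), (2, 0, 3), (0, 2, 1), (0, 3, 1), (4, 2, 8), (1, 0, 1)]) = 5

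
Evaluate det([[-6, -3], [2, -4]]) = 30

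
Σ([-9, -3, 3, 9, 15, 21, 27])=(-9) + (-3) + 3 + 9 + 15 + 21 + 27
= 63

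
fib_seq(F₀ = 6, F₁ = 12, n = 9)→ [6, 12, 18, 30, 48, 78, 126, 204, 330]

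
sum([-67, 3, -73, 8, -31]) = -160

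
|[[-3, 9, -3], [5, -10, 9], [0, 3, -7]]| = (1)*(-3)*det([[-10, 9], [3, -7]]) + (-1)*(9)*det([[5, 9], [0, -7]]) + (1)*(-3)*det([[5, -10], [0, 3]])
= -129 + 315 + -45
= 141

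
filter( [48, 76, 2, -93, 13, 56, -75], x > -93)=keep x where x > -93: 48✓, 76✓, 2✓, -93✗, 13✓, 56✓, -75✓
= [48, 76, 2, 13, 56, -75]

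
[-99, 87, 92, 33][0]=-99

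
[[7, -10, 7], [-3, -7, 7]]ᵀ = [[7, -3], [-10, -7], [7, 7]]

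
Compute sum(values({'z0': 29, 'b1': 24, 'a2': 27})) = 29 + 24 + 27
= 80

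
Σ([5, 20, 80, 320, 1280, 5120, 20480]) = 27305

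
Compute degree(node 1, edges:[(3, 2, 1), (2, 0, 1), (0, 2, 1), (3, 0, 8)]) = 0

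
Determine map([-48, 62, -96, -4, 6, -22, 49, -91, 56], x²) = (-48)²=2304, (62)²=3844, (-96)²=9216, (-4)²=16, (6)²=36, (-22)²=484, (49)²=2401, (-91)²=8281, (56)²=3136
= [2304, 3844, 9216, 16, 36, 484, 2401, 8281, 3136]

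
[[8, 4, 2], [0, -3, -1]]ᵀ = [[8, 0], [4, -3], [2, -1]]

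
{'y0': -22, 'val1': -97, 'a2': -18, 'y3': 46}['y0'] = -22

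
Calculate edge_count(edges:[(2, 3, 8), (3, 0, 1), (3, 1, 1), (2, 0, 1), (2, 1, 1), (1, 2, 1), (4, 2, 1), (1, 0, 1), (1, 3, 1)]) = 9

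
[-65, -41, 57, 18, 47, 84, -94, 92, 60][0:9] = [-65, -41, 57, 18, 47, 84, -94, 92, 60]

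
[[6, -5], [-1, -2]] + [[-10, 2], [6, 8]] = [[-4, -3], [5, 6]]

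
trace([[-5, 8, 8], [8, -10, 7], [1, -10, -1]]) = -16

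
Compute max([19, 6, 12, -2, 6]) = 19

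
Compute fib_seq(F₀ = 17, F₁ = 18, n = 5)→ F_2 = F_1 + F_0 = 35
F_3 = F_2 + F_1 = 53
F_4 = F_3 + F_2 = 88
= [17, 18, 35, 53, 88]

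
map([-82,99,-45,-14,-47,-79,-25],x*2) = [-164, 198, -90, -28, -94, -158, -50]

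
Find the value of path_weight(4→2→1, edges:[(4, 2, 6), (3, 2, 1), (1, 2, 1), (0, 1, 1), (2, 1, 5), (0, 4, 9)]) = 11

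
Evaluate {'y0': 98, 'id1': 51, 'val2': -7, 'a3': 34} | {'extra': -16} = {'y0': 98, 'id1': 51, 'val2': -7, 'a3': 34, 'extra': -16}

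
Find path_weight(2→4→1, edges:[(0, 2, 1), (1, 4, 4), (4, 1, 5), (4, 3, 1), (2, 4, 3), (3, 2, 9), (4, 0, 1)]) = w(2→4)=3 + w(4→1)=5
= 8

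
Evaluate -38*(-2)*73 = 5548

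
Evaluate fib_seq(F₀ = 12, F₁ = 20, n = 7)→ [12, 20, 32, 52, 84, 136, 220]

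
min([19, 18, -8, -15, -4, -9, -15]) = -15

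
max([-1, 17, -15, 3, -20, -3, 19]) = 19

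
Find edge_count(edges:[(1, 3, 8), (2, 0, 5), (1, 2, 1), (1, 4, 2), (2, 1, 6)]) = 5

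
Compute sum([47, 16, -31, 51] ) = 83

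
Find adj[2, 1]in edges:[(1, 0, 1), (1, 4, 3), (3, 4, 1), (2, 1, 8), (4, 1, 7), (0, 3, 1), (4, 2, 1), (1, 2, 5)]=8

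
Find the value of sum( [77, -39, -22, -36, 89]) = 69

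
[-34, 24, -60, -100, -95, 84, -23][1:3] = [24, -60]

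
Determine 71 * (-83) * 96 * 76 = -42995328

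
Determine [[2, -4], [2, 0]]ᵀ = [[2, 2], [-4, 0]]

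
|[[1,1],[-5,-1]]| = 4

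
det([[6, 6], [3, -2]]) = -30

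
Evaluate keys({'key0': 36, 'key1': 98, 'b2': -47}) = ['key0', 'key1', 'b2']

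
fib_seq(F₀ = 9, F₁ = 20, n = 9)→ F_2 = F_1 + F_0 = 29
F_3 = F_2 + F_1 = 49
F_4 = F_3 + F_2 = 78
...
= [9, 20, 29, 49, 78, 127, 205, 332, 537]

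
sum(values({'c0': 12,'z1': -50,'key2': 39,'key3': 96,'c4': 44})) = 12 + (-50) + 39 + 96 + 44
= 141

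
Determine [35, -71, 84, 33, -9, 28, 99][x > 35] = keep x where x > 35: 35✗, -71✗, 84✓, 33✗, -9✗, 28✗, 99✓
= [84, 99]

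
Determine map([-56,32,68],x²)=[3136, 1024, 4624]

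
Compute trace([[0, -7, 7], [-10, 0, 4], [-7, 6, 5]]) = diagonal: 0 + 0 + 5
= 5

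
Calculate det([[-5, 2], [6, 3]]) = -27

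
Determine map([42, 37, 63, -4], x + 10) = 42+10=52, 37+10=47, 63+10=73, -4+10=6
= [52, 47, 73, 6]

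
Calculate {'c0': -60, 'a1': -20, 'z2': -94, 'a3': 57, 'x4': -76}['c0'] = -60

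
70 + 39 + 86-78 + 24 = 141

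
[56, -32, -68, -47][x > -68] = [56, -32, -47]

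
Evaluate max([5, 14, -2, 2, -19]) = 14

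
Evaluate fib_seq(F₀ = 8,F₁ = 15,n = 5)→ F_2 = F_1 + F_0 = 23
F_3 = F_2 + F_1 = 38
F_4 = F_3 + F_2 = 61
= [8, 15, 23, 38, 61]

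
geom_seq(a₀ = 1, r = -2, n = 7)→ a_0 = 1*(-2)^0 = 1
a_1 = 1*(-2)^1 = -2
a_2 = 1*(-2)^2 = 4
...
= [1, -2, 4, -8, 16, -32, 64]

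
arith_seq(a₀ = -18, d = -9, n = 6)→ [-18, -27, -36, -45, -54, -63]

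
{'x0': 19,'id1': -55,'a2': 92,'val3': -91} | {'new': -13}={'x0': 19, 'id1': -55, 'a2': 92, 'val3': -91, 'new': -13}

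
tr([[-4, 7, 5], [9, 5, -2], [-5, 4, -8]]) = diagonal: (-4) + 5 + (-8)
= -7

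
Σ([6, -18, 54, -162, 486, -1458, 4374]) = 6 + -18 + 54 + -162 + 486 + -1458 + 4374
= 3282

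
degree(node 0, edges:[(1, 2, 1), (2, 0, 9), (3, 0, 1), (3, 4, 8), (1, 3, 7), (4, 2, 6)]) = 2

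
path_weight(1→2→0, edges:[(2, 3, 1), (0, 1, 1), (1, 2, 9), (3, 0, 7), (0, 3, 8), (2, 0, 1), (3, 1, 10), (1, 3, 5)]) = w(1→2)=9 + w(2→0)=1
= 10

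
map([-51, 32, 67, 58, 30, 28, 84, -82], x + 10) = -51+10=-41, 32+10=42, 67+10=77, 58+10=68, 30+10=40, 28+10=38, 84+10=94, -82+10=-72
= [-41, 42, 77, 68, 40, 38, 94, -72]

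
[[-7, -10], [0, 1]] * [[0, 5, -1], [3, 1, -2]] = C[0][0] = (-7)*(0) + (-10)*(3) = -30
C[0][1] = (-7)*(5) + (-10)*(1) = -45
C[0][2] = (-7)*(-1) + (-10)*(-2) = 27
C[1][0] = (0)*(0) + (1)*(3) = 3
C[1][1] = (0)*(5) + (1)*(1) = 1
C[1][2] = (0)*(-1) + (1)*(-2) = -2
= [[-30, -45, 27], [3, 1, -2]]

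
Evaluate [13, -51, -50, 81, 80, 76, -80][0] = 13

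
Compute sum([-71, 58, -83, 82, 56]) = (-71) + 58 + (-83) + 82 + 56
= 42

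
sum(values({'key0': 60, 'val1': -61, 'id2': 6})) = 5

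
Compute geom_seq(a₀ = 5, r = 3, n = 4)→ a_0 = 5*3^0 = 5
a_1 = 5*3^1 = 15
a_2 = 5*3^2 = 45
...
= [5, 15, 45, 135]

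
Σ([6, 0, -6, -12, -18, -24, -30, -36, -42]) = 6 + 0 + (-6) + (-12) + (-18) + (-24) + (-30) + (-36) + (-42)
= -162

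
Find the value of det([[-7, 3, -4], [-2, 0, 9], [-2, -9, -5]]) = -723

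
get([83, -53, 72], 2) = 72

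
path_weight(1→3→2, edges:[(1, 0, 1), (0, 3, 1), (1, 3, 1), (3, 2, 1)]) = w(1→3)=1 + w(3→2)=1
= 2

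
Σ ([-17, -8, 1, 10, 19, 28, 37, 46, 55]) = (-17) + (-8) + 1 + 10 + 19 + 28 + 37 + 46 + 55
= 171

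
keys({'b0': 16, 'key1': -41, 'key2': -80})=['b0', 'key1', 'key2']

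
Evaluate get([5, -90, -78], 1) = -90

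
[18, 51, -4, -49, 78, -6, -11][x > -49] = [18, 51, -4, 78, -6, -11]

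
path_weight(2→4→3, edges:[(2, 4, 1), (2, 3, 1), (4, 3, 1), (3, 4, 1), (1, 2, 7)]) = 2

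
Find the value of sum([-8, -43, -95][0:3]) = slice → [-8, -43, -95]
(-8) + (-43) + (-95)
= -146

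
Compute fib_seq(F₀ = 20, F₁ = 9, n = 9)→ [20, 9, 29, 38, 67, 105, 172, 277, 449]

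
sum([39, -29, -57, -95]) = 39 + (-29) + (-57) + (-95)
= -142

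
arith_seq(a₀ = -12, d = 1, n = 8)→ a_0 = -12 + 0*1 = -12
a_1 = -12 + 1*1 = -11
a_2 = -12 + 2*1 = -10
...
= [-12, -11, -10, -9, -8, -7, -6, -5]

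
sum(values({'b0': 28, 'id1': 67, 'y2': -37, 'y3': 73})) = 28 + 67 + (-37) + 73
= 131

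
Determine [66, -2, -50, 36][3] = 36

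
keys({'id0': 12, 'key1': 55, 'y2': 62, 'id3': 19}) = ['id0', 'key1', 'y2', 'id3']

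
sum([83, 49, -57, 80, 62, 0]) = 83 + 49 + (-57) + 80 + 62 + 0
= 217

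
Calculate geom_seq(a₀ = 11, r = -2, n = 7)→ a_0 = 11*(-2)^0 = 11
a_1 = 11*(-2)^1 = -22
a_2 = 11*(-2)^2 = 44
...
= [11, -22, 44, -88, 176, -352, 704]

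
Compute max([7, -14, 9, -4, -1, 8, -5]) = 9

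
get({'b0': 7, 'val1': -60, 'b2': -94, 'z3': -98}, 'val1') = -60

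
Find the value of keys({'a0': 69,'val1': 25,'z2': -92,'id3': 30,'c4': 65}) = ['a0', 'val1', 'z2', 'id3', 'c4']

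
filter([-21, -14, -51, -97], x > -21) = [-14]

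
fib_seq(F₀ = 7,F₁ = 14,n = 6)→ [7, 14, 21, 35, 56, 91]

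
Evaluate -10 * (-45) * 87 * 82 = 3210300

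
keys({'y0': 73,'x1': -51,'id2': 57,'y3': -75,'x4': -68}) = ['y0', 'x1', 'id2', 'y3', 'x4']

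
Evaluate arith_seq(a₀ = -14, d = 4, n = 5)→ a_0 = -14 + 0*4 = -14
a_1 = -14 + 1*4 = -10
a_2 = -14 + 2*4 = -6
...
= [-14, -10, -6, -2, 2]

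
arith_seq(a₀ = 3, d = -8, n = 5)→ a_0 = 3 + 0*-8 = 3
a_1 = 3 + 1*-8 = -5
a_2 = 3 + 2*-8 = -13
...
= [3, -5, -13, -21, -29]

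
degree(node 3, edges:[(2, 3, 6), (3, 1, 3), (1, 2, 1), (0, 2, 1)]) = 2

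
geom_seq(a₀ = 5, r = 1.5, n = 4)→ [5.0, 7.5, 11.25, 16.875]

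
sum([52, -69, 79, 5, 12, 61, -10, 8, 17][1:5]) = 27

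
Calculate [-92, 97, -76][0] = -92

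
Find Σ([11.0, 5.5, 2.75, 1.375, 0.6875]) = 11.0 + 5.5 + 2.75 + 1.375 + 0.6875
= 21.3125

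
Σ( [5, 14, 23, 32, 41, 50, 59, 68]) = 5 + 14 + 23 + 32 + 41 + 50 + 59 + 68
= 292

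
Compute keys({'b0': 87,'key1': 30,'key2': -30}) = ['b0', 'key1', 'key2']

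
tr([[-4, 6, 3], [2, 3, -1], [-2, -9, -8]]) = -9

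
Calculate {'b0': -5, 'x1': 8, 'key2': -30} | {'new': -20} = {'b0': -5, 'x1': 8, 'key2': -30, 'new': -20}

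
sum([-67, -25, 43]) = (-67) + (-25) + 43
= -49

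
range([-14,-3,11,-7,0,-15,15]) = 30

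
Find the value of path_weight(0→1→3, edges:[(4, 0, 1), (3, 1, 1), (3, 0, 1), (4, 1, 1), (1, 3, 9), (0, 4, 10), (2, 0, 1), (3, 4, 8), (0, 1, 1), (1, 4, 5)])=10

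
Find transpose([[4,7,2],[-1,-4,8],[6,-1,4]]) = [[4, -1, 6], [7, -4, -1], [2, 8, 4]]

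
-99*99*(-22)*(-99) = -21346578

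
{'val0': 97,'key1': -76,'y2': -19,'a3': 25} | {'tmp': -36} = {'val0': 97, 'key1': -76, 'y2': -19, 'a3': 25, 'tmp': -36}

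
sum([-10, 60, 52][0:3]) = slice → [-10, 60, 52]
(-10) + 60 + 52
= 102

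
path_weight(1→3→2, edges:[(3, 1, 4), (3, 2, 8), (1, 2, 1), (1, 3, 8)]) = w(1→3)=8 + w(3→2)=8
= 16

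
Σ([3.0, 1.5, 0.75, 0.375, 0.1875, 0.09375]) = 5.90625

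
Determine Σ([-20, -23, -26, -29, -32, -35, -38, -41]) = (-20) + (-23) + (-26) + (-29) + (-32) + (-35) + (-38) + (-41)
= -244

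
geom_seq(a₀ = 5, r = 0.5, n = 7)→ a_0 = 5*0.5^0 = 5.0
a_1 = 5*0.5^1 = 2.5
a_2 = 5*0.5^2 = 1.25
...
= [5.0, 2.5, 1.25, 0.625, 0.3125, 0.15625, 0.078125]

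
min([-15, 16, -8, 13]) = -15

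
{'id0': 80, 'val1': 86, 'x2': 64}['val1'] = 86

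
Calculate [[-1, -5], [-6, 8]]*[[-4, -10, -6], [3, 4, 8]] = [[-11, -10, -34], [48, 92, 100]]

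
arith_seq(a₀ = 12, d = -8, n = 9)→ [12, 4, -4, -12, -20, -28, -36, -44, -52]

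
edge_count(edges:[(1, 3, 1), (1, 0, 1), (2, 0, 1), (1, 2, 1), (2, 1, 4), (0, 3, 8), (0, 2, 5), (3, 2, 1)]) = 8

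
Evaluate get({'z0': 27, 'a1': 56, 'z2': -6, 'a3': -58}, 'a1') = 56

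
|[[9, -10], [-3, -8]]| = -102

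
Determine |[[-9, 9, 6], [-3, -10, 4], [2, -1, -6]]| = (1)*(-9)*det([[-10, 4], [-1, -6]]) + (-1)*(9)*det([[-3, 4], [2, -6]]) + (1)*(6)*det([[-3, -10], [2, -1]])
= -576 + -90 + 138
= -528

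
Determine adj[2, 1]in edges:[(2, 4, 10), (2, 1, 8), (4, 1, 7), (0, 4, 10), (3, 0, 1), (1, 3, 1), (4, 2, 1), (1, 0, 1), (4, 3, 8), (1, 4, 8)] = 8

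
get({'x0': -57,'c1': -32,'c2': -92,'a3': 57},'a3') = 57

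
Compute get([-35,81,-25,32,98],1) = 81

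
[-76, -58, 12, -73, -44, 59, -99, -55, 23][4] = -44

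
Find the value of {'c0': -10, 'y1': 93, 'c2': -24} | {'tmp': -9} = {'c0': -10, 'y1': 93, 'c2': -24, 'tmp': -9}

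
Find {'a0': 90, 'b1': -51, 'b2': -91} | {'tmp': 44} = {'a0': 90, 'b1': -51, 'b2': -91, 'tmp': 44}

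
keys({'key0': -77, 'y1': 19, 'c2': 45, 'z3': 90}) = ['key0', 'y1', 'c2', 'z3']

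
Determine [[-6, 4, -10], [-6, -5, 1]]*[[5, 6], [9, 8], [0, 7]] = [[6, -74], [-75, -69]]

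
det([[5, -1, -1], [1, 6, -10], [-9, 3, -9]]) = (1)*(5)*det([[6, -10], [3, -9]]) + (-1)*(-1)*det([[1, -10], [-9, -9]]) + (1)*(-1)*det([[1, 6], [-9, 3]])
= -120 + -99 + -57
= -276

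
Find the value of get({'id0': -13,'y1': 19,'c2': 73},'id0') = -13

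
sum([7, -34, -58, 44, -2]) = 7 + (-34) + (-58) + 44 + (-2)
= -43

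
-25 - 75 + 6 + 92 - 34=-36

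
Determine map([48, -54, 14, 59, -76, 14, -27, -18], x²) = [2304, 2916, 196, 3481, 5776, 196, 729, 324]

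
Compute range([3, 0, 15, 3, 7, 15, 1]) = 15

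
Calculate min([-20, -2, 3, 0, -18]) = -20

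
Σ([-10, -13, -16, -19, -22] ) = (-10) + (-13) + (-16) + (-19) + (-22)
= -80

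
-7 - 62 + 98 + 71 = 100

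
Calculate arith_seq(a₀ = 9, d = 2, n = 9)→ a_0 = 9 + 0*2 = 9
a_1 = 9 + 1*2 = 11
a_2 = 9 + 2*2 = 13
...
= [9, 11, 13, 15, 17, 19, 21, 23, 25]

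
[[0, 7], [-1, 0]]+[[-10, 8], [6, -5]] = [[-10, 15], [5, -5]]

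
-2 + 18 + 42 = 58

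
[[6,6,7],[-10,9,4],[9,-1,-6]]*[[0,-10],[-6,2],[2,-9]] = C[0][0] = (6)*(0) + (6)*(-6) + (7)*(2) = -22
C[0][1] = (6)*(-10) + (6)*(2) + (7)*(-9) = -111
C[1][0] = (-10)*(0) + (9)*(-6) + (4)*(2) = -46
C[1][1] = (-10)*(-10) + (9)*(2) + (4)*(-9) = 82
C[2][0] = (9)*(0) + (-1)*(-6) + (-6)*(2) = -6
C[2][1] = (9)*(-10) + (-1)*(2) + (-6)*(-9) = -38
= [[-22, -111], [-46, 82], [-6, -38]]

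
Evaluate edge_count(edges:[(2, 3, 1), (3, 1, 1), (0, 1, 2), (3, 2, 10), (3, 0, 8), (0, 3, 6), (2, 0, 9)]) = 7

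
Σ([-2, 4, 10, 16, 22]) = 50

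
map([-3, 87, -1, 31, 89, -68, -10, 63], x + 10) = [7, 97, 9, 41, 99, -58, 0, 73]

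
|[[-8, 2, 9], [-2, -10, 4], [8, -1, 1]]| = (1)*(-8)*det([[-10, 4], [-1, 1]]) + (-1)*(2)*det([[-2, 4], [8, 1]]) + (1)*(9)*det([[-2, -10], [8, -1]])
= 48 + 68 + 738
= 854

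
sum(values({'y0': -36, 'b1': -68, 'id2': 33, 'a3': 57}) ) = -14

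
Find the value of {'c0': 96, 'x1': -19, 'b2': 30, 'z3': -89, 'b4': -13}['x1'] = -19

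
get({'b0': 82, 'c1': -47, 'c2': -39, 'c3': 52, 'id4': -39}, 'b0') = 82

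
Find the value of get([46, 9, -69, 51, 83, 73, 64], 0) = 46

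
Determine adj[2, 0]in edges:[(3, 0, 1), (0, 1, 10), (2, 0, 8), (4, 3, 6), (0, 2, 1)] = 8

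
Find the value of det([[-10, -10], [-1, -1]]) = (-10)*(-1) - (-10)*(-1)
= 0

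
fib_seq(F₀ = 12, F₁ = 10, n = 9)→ [12, 10, 22, 32, 54, 86, 140, 226, 366]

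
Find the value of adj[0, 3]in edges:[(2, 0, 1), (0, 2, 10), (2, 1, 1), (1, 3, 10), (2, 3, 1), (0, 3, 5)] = 5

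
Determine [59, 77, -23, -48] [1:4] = [77, -23, -48]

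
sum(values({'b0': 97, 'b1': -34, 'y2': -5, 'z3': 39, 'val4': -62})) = 35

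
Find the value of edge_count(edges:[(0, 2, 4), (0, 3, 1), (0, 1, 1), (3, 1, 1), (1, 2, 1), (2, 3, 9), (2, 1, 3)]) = 7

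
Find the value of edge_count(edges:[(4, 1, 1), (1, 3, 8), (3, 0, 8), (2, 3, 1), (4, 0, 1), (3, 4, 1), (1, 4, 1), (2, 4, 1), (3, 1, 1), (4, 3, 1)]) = 10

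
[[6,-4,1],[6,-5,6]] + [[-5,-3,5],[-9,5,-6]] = [[1, -7, 6], [-3, 0, 0]]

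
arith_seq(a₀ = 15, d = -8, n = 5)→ [15, 7, -1, -9, -17]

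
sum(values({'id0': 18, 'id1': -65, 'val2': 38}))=18 + (-65) + 38
= -9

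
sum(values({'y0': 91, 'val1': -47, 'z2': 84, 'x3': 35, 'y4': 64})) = 227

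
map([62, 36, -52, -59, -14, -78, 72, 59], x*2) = [124, 72, -104, -118, -28, -156, 144, 118]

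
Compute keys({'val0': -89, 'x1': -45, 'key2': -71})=['val0', 'x1', 'key2']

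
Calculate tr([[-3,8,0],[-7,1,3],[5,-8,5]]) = 3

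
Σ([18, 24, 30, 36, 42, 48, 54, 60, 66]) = 378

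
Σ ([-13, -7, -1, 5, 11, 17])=(-13) + (-7) + (-1) + 5 + 11 + 17
= 12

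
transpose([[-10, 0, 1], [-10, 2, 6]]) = [[-10, -10], [0, 2], [1, 6]]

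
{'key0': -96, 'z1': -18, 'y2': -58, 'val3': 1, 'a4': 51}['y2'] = -58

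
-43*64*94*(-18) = 4656384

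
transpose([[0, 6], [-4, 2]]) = [[0, -4], [6, 2]]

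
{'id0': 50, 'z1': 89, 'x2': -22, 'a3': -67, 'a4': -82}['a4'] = -82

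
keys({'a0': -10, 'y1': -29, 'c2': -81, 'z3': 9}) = ['a0', 'y1', 'c2', 'z3']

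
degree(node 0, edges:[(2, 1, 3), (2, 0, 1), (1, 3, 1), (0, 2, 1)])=incident: (2,0), (0,2)
= 2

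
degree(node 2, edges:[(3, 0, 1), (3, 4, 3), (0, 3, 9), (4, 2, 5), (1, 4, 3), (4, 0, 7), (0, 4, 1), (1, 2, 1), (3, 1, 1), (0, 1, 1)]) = incident: (4,2), (1,2)
= 2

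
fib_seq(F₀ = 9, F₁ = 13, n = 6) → F_2 = F_1 + F_0 = 22
F_3 = F_2 + F_1 = 35
F_4 = F_3 + F_2 = 57
...
= [9, 13, 22, 35, 57, 92]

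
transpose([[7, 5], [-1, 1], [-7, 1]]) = [[7, -1, -7], [5, 1, 1]]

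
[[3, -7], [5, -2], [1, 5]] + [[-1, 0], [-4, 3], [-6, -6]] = [[2, -7], [1, 1], [-5, -1]]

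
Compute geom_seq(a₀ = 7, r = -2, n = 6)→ [7, -14, 28, -56, 112, -224]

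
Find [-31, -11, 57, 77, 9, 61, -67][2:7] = [57, 77, 9, 61, -67]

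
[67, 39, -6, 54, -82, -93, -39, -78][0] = 67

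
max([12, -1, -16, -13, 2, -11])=12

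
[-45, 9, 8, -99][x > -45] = keep x where x > -45: -45✗, 9✓, 8✓, -99✗
= [9, 8]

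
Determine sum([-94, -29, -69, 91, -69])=(-94) + (-29) + (-69) + 91 + (-69)
= -170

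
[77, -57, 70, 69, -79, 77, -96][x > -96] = keep x where x > -96: 77✓, -57✓, 70✓, 69✓, -79✓, 77✓, -96✗
= [77, -57, 70, 69, -79, 77]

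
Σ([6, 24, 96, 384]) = 510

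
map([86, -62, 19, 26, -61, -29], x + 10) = [96, -52, 29, 36, -51, -19]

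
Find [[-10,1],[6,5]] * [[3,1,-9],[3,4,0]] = C[0][0] = (-10)*(3) + (1)*(3) = -27
C[0][1] = (-10)*(1) + (1)*(4) = -6
C[0][2] = (-10)*(-9) + (1)*(0) = 90
C[1][0] = (6)*(3) + (5)*(3) = 33
C[1][1] = (6)*(1) + (5)*(4) = 26
C[1][2] = (6)*(-9) + (5)*(0) = -54
= [[-27, -6, 90], [33, 26, -54]]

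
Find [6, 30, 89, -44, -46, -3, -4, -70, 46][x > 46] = keep x where x > 46: 6✗, 30✗, 89✓, -44✗, -46✗, -3✗, -4✗, -70✗, 46✗
= [89]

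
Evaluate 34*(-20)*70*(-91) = 4331600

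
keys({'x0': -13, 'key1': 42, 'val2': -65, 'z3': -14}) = ['x0', 'key1', 'val2', 'z3']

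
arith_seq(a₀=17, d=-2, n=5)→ a_0 = 17 + 0*-2 = 17
a_1 = 17 + 1*-2 = 15
a_2 = 17 + 2*-2 = 13
...
= [17, 15, 13, 11, 9]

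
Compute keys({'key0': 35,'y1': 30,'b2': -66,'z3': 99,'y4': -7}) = ['key0', 'y1', 'b2', 'z3', 'y4']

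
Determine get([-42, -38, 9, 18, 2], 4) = 2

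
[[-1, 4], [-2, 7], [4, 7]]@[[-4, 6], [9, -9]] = [[40, -42], [71, -75], [47, -39]]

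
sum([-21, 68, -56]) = (-21) + 68 + (-56)
= -9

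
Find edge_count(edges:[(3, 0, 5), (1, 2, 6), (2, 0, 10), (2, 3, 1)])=4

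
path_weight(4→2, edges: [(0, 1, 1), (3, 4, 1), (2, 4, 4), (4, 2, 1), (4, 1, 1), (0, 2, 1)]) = 1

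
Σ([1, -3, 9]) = 7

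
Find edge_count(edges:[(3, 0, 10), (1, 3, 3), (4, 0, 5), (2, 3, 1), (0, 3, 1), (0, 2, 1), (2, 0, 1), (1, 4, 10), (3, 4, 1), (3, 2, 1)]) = 10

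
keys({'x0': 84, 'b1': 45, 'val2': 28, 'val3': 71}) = ['x0', 'b1', 'val2', 'val3']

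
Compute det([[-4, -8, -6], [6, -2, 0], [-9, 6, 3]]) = 60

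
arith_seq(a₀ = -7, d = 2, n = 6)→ [-7, -5, -3, -1, 1, 3]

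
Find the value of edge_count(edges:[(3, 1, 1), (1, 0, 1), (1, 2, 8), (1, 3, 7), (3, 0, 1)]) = 5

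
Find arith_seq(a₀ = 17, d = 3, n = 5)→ a_0 = 17 + 0*3 = 17
a_1 = 17 + 1*3 = 20
a_2 = 17 + 2*3 = 23
...
= [17, 20, 23, 26, 29]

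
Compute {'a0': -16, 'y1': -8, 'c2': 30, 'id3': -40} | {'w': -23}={'a0': -16, 'y1': -8, 'c2': 30, 'id3': -40, 'w': -23}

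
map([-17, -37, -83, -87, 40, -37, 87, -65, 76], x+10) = [-7, -27, -73, -77, 50, -27, 97, -55, 86]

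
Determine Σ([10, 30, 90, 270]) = 400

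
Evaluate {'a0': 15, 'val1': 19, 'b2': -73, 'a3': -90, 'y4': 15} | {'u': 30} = {'a0': 15, 'val1': 19, 'b2': -73, 'a3': -90, 'y4': 15, 'u': 30}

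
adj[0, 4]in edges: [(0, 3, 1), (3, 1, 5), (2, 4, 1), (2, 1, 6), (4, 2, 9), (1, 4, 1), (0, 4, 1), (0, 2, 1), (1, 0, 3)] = 1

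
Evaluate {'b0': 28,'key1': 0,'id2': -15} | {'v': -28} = {'b0': 28, 'key1': 0, 'id2': -15, 'v': -28}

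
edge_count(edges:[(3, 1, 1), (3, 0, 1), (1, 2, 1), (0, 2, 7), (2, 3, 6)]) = 5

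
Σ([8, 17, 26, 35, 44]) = 8 + 17 + 26 + 35 + 44
= 130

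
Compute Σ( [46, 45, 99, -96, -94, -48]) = 46 + 45 + 99 + (-96) + (-94) + (-48)
= -48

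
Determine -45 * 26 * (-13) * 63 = 958230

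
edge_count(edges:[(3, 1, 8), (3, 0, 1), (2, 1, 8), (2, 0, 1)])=4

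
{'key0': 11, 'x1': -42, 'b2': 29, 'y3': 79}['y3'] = 79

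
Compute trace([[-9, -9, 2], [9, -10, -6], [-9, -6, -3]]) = -22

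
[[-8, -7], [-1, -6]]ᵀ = [[-8, -1], [-7, -6]]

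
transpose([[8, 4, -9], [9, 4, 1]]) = [[8, 9], [4, 4], [-9, 1]]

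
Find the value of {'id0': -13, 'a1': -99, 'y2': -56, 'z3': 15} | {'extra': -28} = {'id0': -13, 'a1': -99, 'y2': -56, 'z3': 15, 'extra': -28}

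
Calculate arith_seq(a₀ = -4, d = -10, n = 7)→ a_0 = -4 + 0*-10 = -4
a_1 = -4 + 1*-10 = -14
a_2 = -4 + 2*-10 = -24
...
= [-4, -14, -24, -34, -44, -54, -64]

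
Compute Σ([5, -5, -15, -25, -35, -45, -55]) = -175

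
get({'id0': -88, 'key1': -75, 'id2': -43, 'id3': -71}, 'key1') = -75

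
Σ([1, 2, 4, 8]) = 1 + 2 + 4 + 8
= 15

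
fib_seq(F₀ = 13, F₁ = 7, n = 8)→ F_2 = F_1 + F_0 = 20
F_3 = F_2 + F_1 = 27
F_4 = F_3 + F_2 = 47
...
= [13, 7, 20, 27, 47, 74, 121, 195]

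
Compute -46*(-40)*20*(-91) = -3348800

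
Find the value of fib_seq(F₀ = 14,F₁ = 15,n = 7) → F_2 = F_1 + F_0 = 29
F_3 = F_2 + F_1 = 44
F_4 = F_3 + F_2 = 73
...
= [14, 15, 29, 44, 73, 117, 190]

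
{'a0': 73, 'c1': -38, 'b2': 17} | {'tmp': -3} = {'a0': 73, 'c1': -38, 'b2': 17, 'tmp': -3}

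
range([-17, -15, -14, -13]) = 4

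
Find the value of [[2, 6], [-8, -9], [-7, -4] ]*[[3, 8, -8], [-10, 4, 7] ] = [[-54, 40, 26], [66, -100, 1], [19, -72, 28]]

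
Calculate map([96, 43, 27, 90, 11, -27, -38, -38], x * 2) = 96*2=192, 43*2=86, 27*2=54, 90*2=180, 11*2=22, -27*2=-54, -38*2=-76, -38*2=-76
= [192, 86, 54, 180, 22, -54, -76, -76]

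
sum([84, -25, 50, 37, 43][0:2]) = 59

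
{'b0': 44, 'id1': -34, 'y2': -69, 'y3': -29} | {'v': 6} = {'b0': 44, 'id1': -34, 'y2': -69, 'y3': -29, 'v': 6}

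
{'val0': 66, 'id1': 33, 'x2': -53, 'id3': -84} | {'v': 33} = {'val0': 66, 'id1': 33, 'x2': -53, 'id3': -84, 'v': 33}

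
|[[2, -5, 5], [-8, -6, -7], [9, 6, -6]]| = 741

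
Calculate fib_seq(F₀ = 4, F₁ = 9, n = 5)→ F_2 = F_1 + F_0 = 13
F_3 = F_2 + F_1 = 22
F_4 = F_3 + F_2 = 35
= [4, 9, 13, 22, 35]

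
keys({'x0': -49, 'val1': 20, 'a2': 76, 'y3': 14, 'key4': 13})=['x0', 'val1', 'a2', 'y3', 'key4']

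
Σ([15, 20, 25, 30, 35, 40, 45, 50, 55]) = 15 + 20 + 25 + 30 + 35 + 40 + 45 + 50 + 55
= 315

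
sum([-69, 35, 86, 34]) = 86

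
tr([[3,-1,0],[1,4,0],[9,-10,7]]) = 14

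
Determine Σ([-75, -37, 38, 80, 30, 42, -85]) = -7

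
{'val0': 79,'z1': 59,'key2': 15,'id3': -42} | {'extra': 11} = {'val0': 79, 'z1': 59, 'key2': 15, 'id3': -42, 'extra': 11}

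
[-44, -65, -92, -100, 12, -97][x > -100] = [-44, -65, -92, 12, -97]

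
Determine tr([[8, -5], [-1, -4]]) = 4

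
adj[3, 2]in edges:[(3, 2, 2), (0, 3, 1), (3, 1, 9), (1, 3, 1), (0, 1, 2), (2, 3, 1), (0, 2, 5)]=2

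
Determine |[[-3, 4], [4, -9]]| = (-3)*(-9) - (4)*(4)
= 11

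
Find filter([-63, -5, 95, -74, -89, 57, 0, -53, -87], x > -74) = [-63, -5, 95, 57, 0, -53]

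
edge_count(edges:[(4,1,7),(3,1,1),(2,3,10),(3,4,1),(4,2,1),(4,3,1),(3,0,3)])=7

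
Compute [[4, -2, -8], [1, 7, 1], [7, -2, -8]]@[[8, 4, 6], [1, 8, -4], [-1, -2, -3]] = C[0][0] = (4)*(8) + (-2)*(1) + (-8)*(-1) = 38
C[0][1] = (4)*(4) + (-2)*(8) + (-8)*(-2) = 16
C[0][2] = (4)*(6) + (-2)*(-4) + (-8)*(-3) = 56
C[1][0] = (1)*(8) + (7)*(1) + (1)*(-1) = 14
C[1][1] = (1)*(4) + (7)*(8) + (1)*(-2) = 58
C[1][2] = (1)*(6) + (7)*(-4) + (1)*(-3) = -25
... (3 more cells)
= [[38, 16, 56], [14, 58, -25], [62, 28, 74]]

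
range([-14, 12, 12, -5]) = 26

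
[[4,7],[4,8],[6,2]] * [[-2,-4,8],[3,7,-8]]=[[13, 33, -24], [16, 40, -32], [-6, -10, 32]]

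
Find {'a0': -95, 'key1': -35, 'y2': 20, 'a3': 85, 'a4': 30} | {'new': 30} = {'a0': -95, 'key1': -35, 'y2': 20, 'a3': 85, 'a4': 30, 'new': 30}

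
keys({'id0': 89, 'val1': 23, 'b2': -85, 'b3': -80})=['id0', 'val1', 'b2', 'b3']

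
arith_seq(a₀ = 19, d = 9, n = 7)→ a_0 = 19 + 0*9 = 19
a_1 = 19 + 1*9 = 28
a_2 = 19 + 2*9 = 37
...
= [19, 28, 37, 46, 55, 64, 73]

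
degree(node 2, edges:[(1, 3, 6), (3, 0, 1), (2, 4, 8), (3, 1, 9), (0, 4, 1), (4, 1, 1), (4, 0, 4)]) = 1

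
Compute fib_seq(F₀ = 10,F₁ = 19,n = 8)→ [10, 19, 29, 48, 77, 125, 202, 327]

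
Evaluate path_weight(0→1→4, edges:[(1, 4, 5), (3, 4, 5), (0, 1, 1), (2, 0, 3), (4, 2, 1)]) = w(0→1)=1 + w(1→4)=5
= 6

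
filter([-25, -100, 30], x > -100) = keep x where x > -100: -25✓, -100✗, 30✓
= [-25, 30]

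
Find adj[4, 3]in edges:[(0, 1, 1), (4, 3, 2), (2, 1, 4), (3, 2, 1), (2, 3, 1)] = 2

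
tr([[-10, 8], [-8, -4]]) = -14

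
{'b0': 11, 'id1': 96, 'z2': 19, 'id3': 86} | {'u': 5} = {'b0': 11, 'id1': 96, 'z2': 19, 'id3': 86, 'u': 5}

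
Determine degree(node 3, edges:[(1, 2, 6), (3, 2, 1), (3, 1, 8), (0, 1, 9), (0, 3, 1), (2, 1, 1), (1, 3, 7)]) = 4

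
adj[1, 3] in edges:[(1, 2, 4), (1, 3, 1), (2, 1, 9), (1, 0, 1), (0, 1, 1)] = 1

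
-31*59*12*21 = -460908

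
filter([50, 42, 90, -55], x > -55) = [50, 42, 90]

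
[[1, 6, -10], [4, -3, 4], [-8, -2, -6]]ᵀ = [[1, 4, -8], [6, -3, -2], [-10, 4, -6]]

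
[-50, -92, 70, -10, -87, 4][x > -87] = keep x where x > -87: -50✓, -92✗, 70✓, -10✓, -87✗, 4✓
= [-50, 70, -10, 4]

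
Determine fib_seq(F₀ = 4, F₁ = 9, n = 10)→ F_2 = F_1 + F_0 = 13
F_3 = F_2 + F_1 = 22
F_4 = F_3 + F_2 = 35
...
= [4, 9, 13, 22, 35, 57, 92, 149, 241, 390]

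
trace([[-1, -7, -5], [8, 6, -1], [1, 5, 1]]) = diagonal: (-1) + 6 + 1
= 6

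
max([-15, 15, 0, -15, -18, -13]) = 15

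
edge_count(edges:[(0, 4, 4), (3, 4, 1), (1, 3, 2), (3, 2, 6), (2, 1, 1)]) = 5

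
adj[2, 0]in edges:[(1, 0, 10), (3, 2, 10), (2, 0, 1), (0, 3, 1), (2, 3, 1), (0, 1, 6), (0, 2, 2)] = 1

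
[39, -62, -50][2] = -50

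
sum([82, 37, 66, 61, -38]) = 82 + 37 + 66 + 61 + (-38)
= 208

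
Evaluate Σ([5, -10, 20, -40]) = -25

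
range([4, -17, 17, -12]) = 34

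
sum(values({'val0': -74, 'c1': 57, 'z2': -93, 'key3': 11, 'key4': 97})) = -2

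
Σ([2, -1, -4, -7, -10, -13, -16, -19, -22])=-90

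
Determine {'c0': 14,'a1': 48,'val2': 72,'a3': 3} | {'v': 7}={'c0': 14, 'a1': 48, 'val2': 72, 'a3': 3, 'v': 7}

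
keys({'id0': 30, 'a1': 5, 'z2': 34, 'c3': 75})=['id0', 'a1', 'z2', 'c3']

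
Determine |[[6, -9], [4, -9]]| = -18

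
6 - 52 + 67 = 21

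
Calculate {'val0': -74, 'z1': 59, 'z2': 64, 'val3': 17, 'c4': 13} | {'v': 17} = {'val0': -74, 'z1': 59, 'z2': 64, 'val3': 17, 'c4': 13, 'v': 17}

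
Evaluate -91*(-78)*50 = 354900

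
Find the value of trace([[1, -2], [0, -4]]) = diagonal: 1 + (-4)
= -3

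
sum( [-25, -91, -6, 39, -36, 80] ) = (-25) + (-91) + (-6) + 39 + (-36) + 80
= -39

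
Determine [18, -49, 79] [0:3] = [18, -49, 79]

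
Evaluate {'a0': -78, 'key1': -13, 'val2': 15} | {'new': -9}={'a0': -78, 'key1': -13, 'val2': 15, 'new': -9}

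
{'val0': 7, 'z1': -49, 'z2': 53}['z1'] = -49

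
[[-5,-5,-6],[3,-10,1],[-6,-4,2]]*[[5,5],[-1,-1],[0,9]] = [[-20, -74], [25, 34], [-26, -8]]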